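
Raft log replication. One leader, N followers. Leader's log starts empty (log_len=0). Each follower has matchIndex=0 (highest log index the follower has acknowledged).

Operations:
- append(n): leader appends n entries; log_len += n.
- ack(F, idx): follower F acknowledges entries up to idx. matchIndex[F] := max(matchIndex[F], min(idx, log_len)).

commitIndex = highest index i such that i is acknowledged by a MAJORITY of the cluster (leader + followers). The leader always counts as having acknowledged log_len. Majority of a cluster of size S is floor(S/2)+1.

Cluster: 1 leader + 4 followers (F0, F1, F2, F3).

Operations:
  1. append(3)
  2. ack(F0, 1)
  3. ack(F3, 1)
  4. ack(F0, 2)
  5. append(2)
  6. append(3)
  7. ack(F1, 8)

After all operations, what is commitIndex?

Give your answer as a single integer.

Answer: 2

Derivation:
Op 1: append 3 -> log_len=3
Op 2: F0 acks idx 1 -> match: F0=1 F1=0 F2=0 F3=0; commitIndex=0
Op 3: F3 acks idx 1 -> match: F0=1 F1=0 F2=0 F3=1; commitIndex=1
Op 4: F0 acks idx 2 -> match: F0=2 F1=0 F2=0 F3=1; commitIndex=1
Op 5: append 2 -> log_len=5
Op 6: append 3 -> log_len=8
Op 7: F1 acks idx 8 -> match: F0=2 F1=8 F2=0 F3=1; commitIndex=2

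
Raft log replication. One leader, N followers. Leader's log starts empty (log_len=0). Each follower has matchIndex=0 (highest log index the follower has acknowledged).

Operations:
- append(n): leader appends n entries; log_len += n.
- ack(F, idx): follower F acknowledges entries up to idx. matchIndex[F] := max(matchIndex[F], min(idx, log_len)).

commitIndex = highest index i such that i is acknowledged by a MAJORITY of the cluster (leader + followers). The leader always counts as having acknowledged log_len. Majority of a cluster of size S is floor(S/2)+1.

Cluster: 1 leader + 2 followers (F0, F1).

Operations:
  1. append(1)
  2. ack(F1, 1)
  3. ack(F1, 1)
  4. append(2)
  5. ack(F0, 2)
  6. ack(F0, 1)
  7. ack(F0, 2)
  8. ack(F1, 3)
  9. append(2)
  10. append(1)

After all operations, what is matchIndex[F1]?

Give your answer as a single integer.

Op 1: append 1 -> log_len=1
Op 2: F1 acks idx 1 -> match: F0=0 F1=1; commitIndex=1
Op 3: F1 acks idx 1 -> match: F0=0 F1=1; commitIndex=1
Op 4: append 2 -> log_len=3
Op 5: F0 acks idx 2 -> match: F0=2 F1=1; commitIndex=2
Op 6: F0 acks idx 1 -> match: F0=2 F1=1; commitIndex=2
Op 7: F0 acks idx 2 -> match: F0=2 F1=1; commitIndex=2
Op 8: F1 acks idx 3 -> match: F0=2 F1=3; commitIndex=3
Op 9: append 2 -> log_len=5
Op 10: append 1 -> log_len=6

Answer: 3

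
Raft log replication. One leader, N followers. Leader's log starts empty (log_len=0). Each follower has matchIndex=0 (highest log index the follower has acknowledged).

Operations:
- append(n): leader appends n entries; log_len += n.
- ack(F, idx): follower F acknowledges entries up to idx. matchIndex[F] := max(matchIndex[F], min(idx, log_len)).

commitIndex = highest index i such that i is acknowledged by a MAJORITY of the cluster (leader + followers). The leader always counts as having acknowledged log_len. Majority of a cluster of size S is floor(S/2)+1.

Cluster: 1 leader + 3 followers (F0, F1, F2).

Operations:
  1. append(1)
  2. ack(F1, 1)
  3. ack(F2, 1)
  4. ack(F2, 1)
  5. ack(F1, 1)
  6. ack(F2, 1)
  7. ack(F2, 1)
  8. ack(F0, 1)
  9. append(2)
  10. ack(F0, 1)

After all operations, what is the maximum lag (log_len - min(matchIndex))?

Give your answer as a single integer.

Op 1: append 1 -> log_len=1
Op 2: F1 acks idx 1 -> match: F0=0 F1=1 F2=0; commitIndex=0
Op 3: F2 acks idx 1 -> match: F0=0 F1=1 F2=1; commitIndex=1
Op 4: F2 acks idx 1 -> match: F0=0 F1=1 F2=1; commitIndex=1
Op 5: F1 acks idx 1 -> match: F0=0 F1=1 F2=1; commitIndex=1
Op 6: F2 acks idx 1 -> match: F0=0 F1=1 F2=1; commitIndex=1
Op 7: F2 acks idx 1 -> match: F0=0 F1=1 F2=1; commitIndex=1
Op 8: F0 acks idx 1 -> match: F0=1 F1=1 F2=1; commitIndex=1
Op 9: append 2 -> log_len=3
Op 10: F0 acks idx 1 -> match: F0=1 F1=1 F2=1; commitIndex=1

Answer: 2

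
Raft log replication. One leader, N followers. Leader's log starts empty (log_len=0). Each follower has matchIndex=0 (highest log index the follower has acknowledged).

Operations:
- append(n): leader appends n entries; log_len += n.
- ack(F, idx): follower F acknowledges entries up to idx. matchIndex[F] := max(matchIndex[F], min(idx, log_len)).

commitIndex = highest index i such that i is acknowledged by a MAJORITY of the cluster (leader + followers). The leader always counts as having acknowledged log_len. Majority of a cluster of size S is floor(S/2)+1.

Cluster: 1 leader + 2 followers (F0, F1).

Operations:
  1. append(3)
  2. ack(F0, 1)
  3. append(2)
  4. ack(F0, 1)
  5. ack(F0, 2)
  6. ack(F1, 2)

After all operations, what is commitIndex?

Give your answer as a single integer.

Answer: 2

Derivation:
Op 1: append 3 -> log_len=3
Op 2: F0 acks idx 1 -> match: F0=1 F1=0; commitIndex=1
Op 3: append 2 -> log_len=5
Op 4: F0 acks idx 1 -> match: F0=1 F1=0; commitIndex=1
Op 5: F0 acks idx 2 -> match: F0=2 F1=0; commitIndex=2
Op 6: F1 acks idx 2 -> match: F0=2 F1=2; commitIndex=2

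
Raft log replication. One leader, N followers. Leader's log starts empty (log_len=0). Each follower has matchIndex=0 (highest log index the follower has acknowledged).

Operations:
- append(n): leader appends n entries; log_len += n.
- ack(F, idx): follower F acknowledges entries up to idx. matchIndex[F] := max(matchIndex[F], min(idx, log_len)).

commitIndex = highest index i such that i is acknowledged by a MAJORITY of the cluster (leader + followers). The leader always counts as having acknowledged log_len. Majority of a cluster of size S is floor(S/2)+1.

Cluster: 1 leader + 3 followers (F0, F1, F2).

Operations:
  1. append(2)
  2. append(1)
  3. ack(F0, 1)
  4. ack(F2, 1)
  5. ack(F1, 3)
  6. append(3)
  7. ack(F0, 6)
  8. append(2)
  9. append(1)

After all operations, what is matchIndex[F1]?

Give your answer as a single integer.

Answer: 3

Derivation:
Op 1: append 2 -> log_len=2
Op 2: append 1 -> log_len=3
Op 3: F0 acks idx 1 -> match: F0=1 F1=0 F2=0; commitIndex=0
Op 4: F2 acks idx 1 -> match: F0=1 F1=0 F2=1; commitIndex=1
Op 5: F1 acks idx 3 -> match: F0=1 F1=3 F2=1; commitIndex=1
Op 6: append 3 -> log_len=6
Op 7: F0 acks idx 6 -> match: F0=6 F1=3 F2=1; commitIndex=3
Op 8: append 2 -> log_len=8
Op 9: append 1 -> log_len=9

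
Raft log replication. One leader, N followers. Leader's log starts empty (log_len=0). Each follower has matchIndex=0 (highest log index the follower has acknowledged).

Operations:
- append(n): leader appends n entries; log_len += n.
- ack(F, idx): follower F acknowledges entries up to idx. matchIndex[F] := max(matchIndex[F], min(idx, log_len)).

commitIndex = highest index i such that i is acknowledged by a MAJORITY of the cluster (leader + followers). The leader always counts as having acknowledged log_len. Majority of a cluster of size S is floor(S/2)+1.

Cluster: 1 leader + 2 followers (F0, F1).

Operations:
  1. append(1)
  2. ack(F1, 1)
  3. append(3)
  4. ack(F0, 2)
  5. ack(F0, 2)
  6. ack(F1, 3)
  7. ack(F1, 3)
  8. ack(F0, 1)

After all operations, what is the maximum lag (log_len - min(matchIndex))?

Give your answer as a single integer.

Answer: 2

Derivation:
Op 1: append 1 -> log_len=1
Op 2: F1 acks idx 1 -> match: F0=0 F1=1; commitIndex=1
Op 3: append 3 -> log_len=4
Op 4: F0 acks idx 2 -> match: F0=2 F1=1; commitIndex=2
Op 5: F0 acks idx 2 -> match: F0=2 F1=1; commitIndex=2
Op 6: F1 acks idx 3 -> match: F0=2 F1=3; commitIndex=3
Op 7: F1 acks idx 3 -> match: F0=2 F1=3; commitIndex=3
Op 8: F0 acks idx 1 -> match: F0=2 F1=3; commitIndex=3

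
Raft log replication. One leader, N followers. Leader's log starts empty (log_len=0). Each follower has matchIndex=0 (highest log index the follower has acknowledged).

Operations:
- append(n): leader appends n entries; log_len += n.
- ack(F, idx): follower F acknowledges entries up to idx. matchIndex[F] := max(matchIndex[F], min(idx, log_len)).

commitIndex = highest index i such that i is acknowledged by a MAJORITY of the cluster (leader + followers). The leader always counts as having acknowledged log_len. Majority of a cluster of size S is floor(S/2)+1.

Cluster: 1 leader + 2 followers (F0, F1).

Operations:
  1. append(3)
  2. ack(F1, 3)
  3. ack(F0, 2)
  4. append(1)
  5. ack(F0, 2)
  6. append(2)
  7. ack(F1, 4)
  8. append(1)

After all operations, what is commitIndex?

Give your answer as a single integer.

Op 1: append 3 -> log_len=3
Op 2: F1 acks idx 3 -> match: F0=0 F1=3; commitIndex=3
Op 3: F0 acks idx 2 -> match: F0=2 F1=3; commitIndex=3
Op 4: append 1 -> log_len=4
Op 5: F0 acks idx 2 -> match: F0=2 F1=3; commitIndex=3
Op 6: append 2 -> log_len=6
Op 7: F1 acks idx 4 -> match: F0=2 F1=4; commitIndex=4
Op 8: append 1 -> log_len=7

Answer: 4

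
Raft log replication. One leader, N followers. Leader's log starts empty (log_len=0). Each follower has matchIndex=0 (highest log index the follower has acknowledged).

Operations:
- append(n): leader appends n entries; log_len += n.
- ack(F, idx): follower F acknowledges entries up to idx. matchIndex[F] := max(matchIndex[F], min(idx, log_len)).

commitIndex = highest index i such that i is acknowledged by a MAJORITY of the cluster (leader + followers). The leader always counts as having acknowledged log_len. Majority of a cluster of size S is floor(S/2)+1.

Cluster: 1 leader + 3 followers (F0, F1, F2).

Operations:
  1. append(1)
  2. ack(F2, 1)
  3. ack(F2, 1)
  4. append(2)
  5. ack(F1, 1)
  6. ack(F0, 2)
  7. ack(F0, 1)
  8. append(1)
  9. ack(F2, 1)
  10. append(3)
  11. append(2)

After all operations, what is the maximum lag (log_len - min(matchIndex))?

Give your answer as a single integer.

Answer: 8

Derivation:
Op 1: append 1 -> log_len=1
Op 2: F2 acks idx 1 -> match: F0=0 F1=0 F2=1; commitIndex=0
Op 3: F2 acks idx 1 -> match: F0=0 F1=0 F2=1; commitIndex=0
Op 4: append 2 -> log_len=3
Op 5: F1 acks idx 1 -> match: F0=0 F1=1 F2=1; commitIndex=1
Op 6: F0 acks idx 2 -> match: F0=2 F1=1 F2=1; commitIndex=1
Op 7: F0 acks idx 1 -> match: F0=2 F1=1 F2=1; commitIndex=1
Op 8: append 1 -> log_len=4
Op 9: F2 acks idx 1 -> match: F0=2 F1=1 F2=1; commitIndex=1
Op 10: append 3 -> log_len=7
Op 11: append 2 -> log_len=9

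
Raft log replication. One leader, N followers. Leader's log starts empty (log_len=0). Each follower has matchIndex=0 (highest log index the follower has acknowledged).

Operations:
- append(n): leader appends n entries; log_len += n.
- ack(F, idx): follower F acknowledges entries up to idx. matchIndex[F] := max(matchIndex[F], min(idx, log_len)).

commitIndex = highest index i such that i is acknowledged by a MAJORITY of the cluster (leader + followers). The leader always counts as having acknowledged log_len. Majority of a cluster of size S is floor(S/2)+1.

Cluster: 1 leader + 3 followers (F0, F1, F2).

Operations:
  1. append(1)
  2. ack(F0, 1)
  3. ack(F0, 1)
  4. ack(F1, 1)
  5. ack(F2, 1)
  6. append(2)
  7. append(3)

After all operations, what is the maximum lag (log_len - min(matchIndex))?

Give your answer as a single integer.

Op 1: append 1 -> log_len=1
Op 2: F0 acks idx 1 -> match: F0=1 F1=0 F2=0; commitIndex=0
Op 3: F0 acks idx 1 -> match: F0=1 F1=0 F2=0; commitIndex=0
Op 4: F1 acks idx 1 -> match: F0=1 F1=1 F2=0; commitIndex=1
Op 5: F2 acks idx 1 -> match: F0=1 F1=1 F2=1; commitIndex=1
Op 6: append 2 -> log_len=3
Op 7: append 3 -> log_len=6

Answer: 5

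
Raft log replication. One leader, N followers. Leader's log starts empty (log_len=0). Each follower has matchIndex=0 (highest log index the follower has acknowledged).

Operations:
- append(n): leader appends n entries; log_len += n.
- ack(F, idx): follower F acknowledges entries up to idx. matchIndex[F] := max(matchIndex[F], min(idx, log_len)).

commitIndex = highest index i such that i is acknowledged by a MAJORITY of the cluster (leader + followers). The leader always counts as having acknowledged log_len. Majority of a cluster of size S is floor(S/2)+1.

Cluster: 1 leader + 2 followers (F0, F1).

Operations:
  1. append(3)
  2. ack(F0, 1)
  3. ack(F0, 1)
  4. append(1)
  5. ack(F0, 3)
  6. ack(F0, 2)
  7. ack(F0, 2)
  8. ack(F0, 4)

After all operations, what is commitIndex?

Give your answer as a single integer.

Op 1: append 3 -> log_len=3
Op 2: F0 acks idx 1 -> match: F0=1 F1=0; commitIndex=1
Op 3: F0 acks idx 1 -> match: F0=1 F1=0; commitIndex=1
Op 4: append 1 -> log_len=4
Op 5: F0 acks idx 3 -> match: F0=3 F1=0; commitIndex=3
Op 6: F0 acks idx 2 -> match: F0=3 F1=0; commitIndex=3
Op 7: F0 acks idx 2 -> match: F0=3 F1=0; commitIndex=3
Op 8: F0 acks idx 4 -> match: F0=4 F1=0; commitIndex=4

Answer: 4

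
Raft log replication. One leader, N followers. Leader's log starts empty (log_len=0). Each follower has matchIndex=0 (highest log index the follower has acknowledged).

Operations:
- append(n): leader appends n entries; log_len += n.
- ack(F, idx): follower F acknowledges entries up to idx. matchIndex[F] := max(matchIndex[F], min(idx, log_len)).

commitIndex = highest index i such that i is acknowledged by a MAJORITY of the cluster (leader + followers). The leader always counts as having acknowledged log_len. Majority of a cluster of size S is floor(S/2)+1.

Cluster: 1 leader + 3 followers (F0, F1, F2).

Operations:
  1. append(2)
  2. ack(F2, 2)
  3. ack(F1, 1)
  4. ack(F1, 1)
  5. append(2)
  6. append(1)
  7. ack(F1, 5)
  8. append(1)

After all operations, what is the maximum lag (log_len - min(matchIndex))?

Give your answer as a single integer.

Answer: 6

Derivation:
Op 1: append 2 -> log_len=2
Op 2: F2 acks idx 2 -> match: F0=0 F1=0 F2=2; commitIndex=0
Op 3: F1 acks idx 1 -> match: F0=0 F1=1 F2=2; commitIndex=1
Op 4: F1 acks idx 1 -> match: F0=0 F1=1 F2=2; commitIndex=1
Op 5: append 2 -> log_len=4
Op 6: append 1 -> log_len=5
Op 7: F1 acks idx 5 -> match: F0=0 F1=5 F2=2; commitIndex=2
Op 8: append 1 -> log_len=6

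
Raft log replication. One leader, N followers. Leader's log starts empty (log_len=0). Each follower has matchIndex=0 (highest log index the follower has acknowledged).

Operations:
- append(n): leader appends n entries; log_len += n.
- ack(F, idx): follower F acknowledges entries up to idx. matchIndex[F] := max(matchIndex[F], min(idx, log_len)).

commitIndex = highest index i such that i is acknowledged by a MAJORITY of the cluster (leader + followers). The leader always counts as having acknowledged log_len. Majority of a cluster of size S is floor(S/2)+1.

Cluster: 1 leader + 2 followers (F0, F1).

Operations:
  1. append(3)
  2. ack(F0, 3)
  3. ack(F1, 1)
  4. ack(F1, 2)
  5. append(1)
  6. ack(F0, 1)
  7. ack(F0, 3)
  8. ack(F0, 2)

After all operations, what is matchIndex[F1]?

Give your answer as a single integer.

Op 1: append 3 -> log_len=3
Op 2: F0 acks idx 3 -> match: F0=3 F1=0; commitIndex=3
Op 3: F1 acks idx 1 -> match: F0=3 F1=1; commitIndex=3
Op 4: F1 acks idx 2 -> match: F0=3 F1=2; commitIndex=3
Op 5: append 1 -> log_len=4
Op 6: F0 acks idx 1 -> match: F0=3 F1=2; commitIndex=3
Op 7: F0 acks idx 3 -> match: F0=3 F1=2; commitIndex=3
Op 8: F0 acks idx 2 -> match: F0=3 F1=2; commitIndex=3

Answer: 2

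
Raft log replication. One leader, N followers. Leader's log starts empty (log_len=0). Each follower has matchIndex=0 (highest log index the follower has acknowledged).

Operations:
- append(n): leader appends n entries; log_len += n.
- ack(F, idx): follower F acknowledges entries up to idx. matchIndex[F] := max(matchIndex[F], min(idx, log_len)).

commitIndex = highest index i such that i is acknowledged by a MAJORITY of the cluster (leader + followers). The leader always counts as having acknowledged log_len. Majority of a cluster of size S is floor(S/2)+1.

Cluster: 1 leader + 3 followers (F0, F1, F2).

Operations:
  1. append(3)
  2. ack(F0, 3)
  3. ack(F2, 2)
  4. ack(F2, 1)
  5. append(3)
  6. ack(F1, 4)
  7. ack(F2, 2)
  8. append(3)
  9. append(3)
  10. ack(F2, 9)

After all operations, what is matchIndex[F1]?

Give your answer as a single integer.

Answer: 4

Derivation:
Op 1: append 3 -> log_len=3
Op 2: F0 acks idx 3 -> match: F0=3 F1=0 F2=0; commitIndex=0
Op 3: F2 acks idx 2 -> match: F0=3 F1=0 F2=2; commitIndex=2
Op 4: F2 acks idx 1 -> match: F0=3 F1=0 F2=2; commitIndex=2
Op 5: append 3 -> log_len=6
Op 6: F1 acks idx 4 -> match: F0=3 F1=4 F2=2; commitIndex=3
Op 7: F2 acks idx 2 -> match: F0=3 F1=4 F2=2; commitIndex=3
Op 8: append 3 -> log_len=9
Op 9: append 3 -> log_len=12
Op 10: F2 acks idx 9 -> match: F0=3 F1=4 F2=9; commitIndex=4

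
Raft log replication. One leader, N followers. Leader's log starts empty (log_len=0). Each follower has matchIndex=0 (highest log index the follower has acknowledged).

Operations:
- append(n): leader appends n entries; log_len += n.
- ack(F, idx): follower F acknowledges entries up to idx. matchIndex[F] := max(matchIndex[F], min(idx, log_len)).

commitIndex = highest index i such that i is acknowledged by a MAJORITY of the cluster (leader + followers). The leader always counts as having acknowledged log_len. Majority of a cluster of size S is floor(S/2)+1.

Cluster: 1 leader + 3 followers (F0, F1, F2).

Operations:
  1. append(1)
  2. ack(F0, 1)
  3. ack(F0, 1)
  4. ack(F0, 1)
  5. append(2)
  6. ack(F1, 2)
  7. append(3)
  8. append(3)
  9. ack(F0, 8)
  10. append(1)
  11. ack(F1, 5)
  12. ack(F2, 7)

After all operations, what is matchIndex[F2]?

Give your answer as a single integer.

Answer: 7

Derivation:
Op 1: append 1 -> log_len=1
Op 2: F0 acks idx 1 -> match: F0=1 F1=0 F2=0; commitIndex=0
Op 3: F0 acks idx 1 -> match: F0=1 F1=0 F2=0; commitIndex=0
Op 4: F0 acks idx 1 -> match: F0=1 F1=0 F2=0; commitIndex=0
Op 5: append 2 -> log_len=3
Op 6: F1 acks idx 2 -> match: F0=1 F1=2 F2=0; commitIndex=1
Op 7: append 3 -> log_len=6
Op 8: append 3 -> log_len=9
Op 9: F0 acks idx 8 -> match: F0=8 F1=2 F2=0; commitIndex=2
Op 10: append 1 -> log_len=10
Op 11: F1 acks idx 5 -> match: F0=8 F1=5 F2=0; commitIndex=5
Op 12: F2 acks idx 7 -> match: F0=8 F1=5 F2=7; commitIndex=7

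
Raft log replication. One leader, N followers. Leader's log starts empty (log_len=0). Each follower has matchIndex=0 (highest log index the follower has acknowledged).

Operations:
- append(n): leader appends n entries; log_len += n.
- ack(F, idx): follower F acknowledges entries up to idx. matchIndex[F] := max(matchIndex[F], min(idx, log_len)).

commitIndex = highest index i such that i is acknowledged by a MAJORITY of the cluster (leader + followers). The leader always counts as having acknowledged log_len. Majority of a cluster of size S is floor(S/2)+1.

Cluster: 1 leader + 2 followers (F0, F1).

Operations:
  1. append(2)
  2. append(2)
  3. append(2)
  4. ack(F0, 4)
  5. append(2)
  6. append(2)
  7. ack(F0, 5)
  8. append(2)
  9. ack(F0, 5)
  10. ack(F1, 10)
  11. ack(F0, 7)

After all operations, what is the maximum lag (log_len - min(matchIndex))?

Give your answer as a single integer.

Op 1: append 2 -> log_len=2
Op 2: append 2 -> log_len=4
Op 3: append 2 -> log_len=6
Op 4: F0 acks idx 4 -> match: F0=4 F1=0; commitIndex=4
Op 5: append 2 -> log_len=8
Op 6: append 2 -> log_len=10
Op 7: F0 acks idx 5 -> match: F0=5 F1=0; commitIndex=5
Op 8: append 2 -> log_len=12
Op 9: F0 acks idx 5 -> match: F0=5 F1=0; commitIndex=5
Op 10: F1 acks idx 10 -> match: F0=5 F1=10; commitIndex=10
Op 11: F0 acks idx 7 -> match: F0=7 F1=10; commitIndex=10

Answer: 5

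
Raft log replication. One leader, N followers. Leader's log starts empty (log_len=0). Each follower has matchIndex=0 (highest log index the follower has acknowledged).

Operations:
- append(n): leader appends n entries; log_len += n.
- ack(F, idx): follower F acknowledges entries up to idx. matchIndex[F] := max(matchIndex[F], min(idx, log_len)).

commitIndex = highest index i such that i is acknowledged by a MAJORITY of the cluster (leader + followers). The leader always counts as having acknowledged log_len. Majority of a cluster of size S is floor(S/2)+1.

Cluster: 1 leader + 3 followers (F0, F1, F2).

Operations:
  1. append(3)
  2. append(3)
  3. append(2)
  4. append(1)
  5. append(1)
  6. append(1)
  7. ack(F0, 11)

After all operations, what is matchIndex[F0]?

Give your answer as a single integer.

Op 1: append 3 -> log_len=3
Op 2: append 3 -> log_len=6
Op 3: append 2 -> log_len=8
Op 4: append 1 -> log_len=9
Op 5: append 1 -> log_len=10
Op 6: append 1 -> log_len=11
Op 7: F0 acks idx 11 -> match: F0=11 F1=0 F2=0; commitIndex=0

Answer: 11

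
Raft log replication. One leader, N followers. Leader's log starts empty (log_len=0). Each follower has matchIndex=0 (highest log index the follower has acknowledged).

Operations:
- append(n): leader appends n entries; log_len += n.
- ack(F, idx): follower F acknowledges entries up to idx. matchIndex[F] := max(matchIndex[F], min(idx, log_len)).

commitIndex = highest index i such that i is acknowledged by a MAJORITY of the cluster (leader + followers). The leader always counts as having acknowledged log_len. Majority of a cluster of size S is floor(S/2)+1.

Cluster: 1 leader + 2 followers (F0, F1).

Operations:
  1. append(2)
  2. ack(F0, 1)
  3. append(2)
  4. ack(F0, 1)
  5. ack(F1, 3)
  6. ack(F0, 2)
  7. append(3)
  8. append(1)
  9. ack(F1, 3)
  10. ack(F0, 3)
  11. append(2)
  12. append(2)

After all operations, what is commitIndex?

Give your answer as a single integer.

Op 1: append 2 -> log_len=2
Op 2: F0 acks idx 1 -> match: F0=1 F1=0; commitIndex=1
Op 3: append 2 -> log_len=4
Op 4: F0 acks idx 1 -> match: F0=1 F1=0; commitIndex=1
Op 5: F1 acks idx 3 -> match: F0=1 F1=3; commitIndex=3
Op 6: F0 acks idx 2 -> match: F0=2 F1=3; commitIndex=3
Op 7: append 3 -> log_len=7
Op 8: append 1 -> log_len=8
Op 9: F1 acks idx 3 -> match: F0=2 F1=3; commitIndex=3
Op 10: F0 acks idx 3 -> match: F0=3 F1=3; commitIndex=3
Op 11: append 2 -> log_len=10
Op 12: append 2 -> log_len=12

Answer: 3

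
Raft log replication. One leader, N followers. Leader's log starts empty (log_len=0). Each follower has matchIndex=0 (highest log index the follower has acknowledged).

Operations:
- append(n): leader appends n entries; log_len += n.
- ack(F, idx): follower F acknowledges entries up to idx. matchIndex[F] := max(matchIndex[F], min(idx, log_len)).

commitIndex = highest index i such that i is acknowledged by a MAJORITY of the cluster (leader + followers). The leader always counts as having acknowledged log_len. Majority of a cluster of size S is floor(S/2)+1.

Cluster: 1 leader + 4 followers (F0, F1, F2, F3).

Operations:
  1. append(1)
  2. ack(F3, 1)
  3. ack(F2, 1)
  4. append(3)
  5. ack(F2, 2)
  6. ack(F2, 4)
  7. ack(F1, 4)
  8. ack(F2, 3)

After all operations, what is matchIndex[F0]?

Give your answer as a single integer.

Answer: 0

Derivation:
Op 1: append 1 -> log_len=1
Op 2: F3 acks idx 1 -> match: F0=0 F1=0 F2=0 F3=1; commitIndex=0
Op 3: F2 acks idx 1 -> match: F0=0 F1=0 F2=1 F3=1; commitIndex=1
Op 4: append 3 -> log_len=4
Op 5: F2 acks idx 2 -> match: F0=0 F1=0 F2=2 F3=1; commitIndex=1
Op 6: F2 acks idx 4 -> match: F0=0 F1=0 F2=4 F3=1; commitIndex=1
Op 7: F1 acks idx 4 -> match: F0=0 F1=4 F2=4 F3=1; commitIndex=4
Op 8: F2 acks idx 3 -> match: F0=0 F1=4 F2=4 F3=1; commitIndex=4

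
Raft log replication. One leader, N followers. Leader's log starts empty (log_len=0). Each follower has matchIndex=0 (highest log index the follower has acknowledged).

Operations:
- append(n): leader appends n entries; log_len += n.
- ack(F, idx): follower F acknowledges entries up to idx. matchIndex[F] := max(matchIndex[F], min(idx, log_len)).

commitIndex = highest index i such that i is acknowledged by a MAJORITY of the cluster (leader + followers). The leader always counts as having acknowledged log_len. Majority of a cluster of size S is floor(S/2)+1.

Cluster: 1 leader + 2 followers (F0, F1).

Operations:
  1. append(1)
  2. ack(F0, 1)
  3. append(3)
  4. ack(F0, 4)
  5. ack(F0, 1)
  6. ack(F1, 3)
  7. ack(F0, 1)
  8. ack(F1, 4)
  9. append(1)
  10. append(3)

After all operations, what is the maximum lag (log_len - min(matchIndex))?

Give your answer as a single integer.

Answer: 4

Derivation:
Op 1: append 1 -> log_len=1
Op 2: F0 acks idx 1 -> match: F0=1 F1=0; commitIndex=1
Op 3: append 3 -> log_len=4
Op 4: F0 acks idx 4 -> match: F0=4 F1=0; commitIndex=4
Op 5: F0 acks idx 1 -> match: F0=4 F1=0; commitIndex=4
Op 6: F1 acks idx 3 -> match: F0=4 F1=3; commitIndex=4
Op 7: F0 acks idx 1 -> match: F0=4 F1=3; commitIndex=4
Op 8: F1 acks idx 4 -> match: F0=4 F1=4; commitIndex=4
Op 9: append 1 -> log_len=5
Op 10: append 3 -> log_len=8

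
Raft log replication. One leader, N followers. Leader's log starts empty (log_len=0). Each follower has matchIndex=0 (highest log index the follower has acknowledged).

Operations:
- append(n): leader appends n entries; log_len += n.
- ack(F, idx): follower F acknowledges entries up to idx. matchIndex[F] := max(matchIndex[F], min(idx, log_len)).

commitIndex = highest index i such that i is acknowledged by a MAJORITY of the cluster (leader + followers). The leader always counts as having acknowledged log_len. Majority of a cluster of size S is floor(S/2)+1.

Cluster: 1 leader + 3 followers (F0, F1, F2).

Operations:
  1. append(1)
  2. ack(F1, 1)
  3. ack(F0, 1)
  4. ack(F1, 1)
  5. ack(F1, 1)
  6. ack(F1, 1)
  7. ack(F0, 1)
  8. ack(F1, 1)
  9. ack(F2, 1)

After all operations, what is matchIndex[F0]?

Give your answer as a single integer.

Answer: 1

Derivation:
Op 1: append 1 -> log_len=1
Op 2: F1 acks idx 1 -> match: F0=0 F1=1 F2=0; commitIndex=0
Op 3: F0 acks idx 1 -> match: F0=1 F1=1 F2=0; commitIndex=1
Op 4: F1 acks idx 1 -> match: F0=1 F1=1 F2=0; commitIndex=1
Op 5: F1 acks idx 1 -> match: F0=1 F1=1 F2=0; commitIndex=1
Op 6: F1 acks idx 1 -> match: F0=1 F1=1 F2=0; commitIndex=1
Op 7: F0 acks idx 1 -> match: F0=1 F1=1 F2=0; commitIndex=1
Op 8: F1 acks idx 1 -> match: F0=1 F1=1 F2=0; commitIndex=1
Op 9: F2 acks idx 1 -> match: F0=1 F1=1 F2=1; commitIndex=1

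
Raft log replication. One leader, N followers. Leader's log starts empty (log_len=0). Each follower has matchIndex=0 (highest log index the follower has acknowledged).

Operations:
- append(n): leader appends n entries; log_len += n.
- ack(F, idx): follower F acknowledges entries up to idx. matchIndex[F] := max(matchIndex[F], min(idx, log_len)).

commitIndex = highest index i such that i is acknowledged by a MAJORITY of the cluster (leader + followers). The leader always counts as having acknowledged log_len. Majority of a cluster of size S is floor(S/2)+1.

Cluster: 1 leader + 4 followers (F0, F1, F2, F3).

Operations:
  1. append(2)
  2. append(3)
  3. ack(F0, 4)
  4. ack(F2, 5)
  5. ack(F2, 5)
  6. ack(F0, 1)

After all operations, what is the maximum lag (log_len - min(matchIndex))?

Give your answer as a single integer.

Answer: 5

Derivation:
Op 1: append 2 -> log_len=2
Op 2: append 3 -> log_len=5
Op 3: F0 acks idx 4 -> match: F0=4 F1=0 F2=0 F3=0; commitIndex=0
Op 4: F2 acks idx 5 -> match: F0=4 F1=0 F2=5 F3=0; commitIndex=4
Op 5: F2 acks idx 5 -> match: F0=4 F1=0 F2=5 F3=0; commitIndex=4
Op 6: F0 acks idx 1 -> match: F0=4 F1=0 F2=5 F3=0; commitIndex=4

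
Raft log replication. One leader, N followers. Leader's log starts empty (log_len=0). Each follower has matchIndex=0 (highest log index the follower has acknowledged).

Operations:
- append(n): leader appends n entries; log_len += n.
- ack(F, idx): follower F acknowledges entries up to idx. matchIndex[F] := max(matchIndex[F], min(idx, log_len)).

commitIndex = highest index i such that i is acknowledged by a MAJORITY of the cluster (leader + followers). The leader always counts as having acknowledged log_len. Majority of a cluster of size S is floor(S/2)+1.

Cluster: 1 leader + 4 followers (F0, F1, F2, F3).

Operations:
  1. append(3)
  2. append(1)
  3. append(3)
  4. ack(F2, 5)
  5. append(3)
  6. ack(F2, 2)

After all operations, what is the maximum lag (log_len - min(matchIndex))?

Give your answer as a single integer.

Answer: 10

Derivation:
Op 1: append 3 -> log_len=3
Op 2: append 1 -> log_len=4
Op 3: append 3 -> log_len=7
Op 4: F2 acks idx 5 -> match: F0=0 F1=0 F2=5 F3=0; commitIndex=0
Op 5: append 3 -> log_len=10
Op 6: F2 acks idx 2 -> match: F0=0 F1=0 F2=5 F3=0; commitIndex=0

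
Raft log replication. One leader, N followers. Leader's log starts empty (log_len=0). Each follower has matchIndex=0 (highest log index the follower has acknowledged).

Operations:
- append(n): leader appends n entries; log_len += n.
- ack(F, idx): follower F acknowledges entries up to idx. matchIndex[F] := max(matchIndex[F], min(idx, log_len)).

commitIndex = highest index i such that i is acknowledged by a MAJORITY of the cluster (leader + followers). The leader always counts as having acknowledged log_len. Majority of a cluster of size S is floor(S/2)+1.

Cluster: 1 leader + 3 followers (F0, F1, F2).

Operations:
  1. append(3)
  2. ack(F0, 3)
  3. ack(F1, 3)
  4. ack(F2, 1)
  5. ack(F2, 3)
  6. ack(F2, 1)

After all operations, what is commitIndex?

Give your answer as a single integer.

Answer: 3

Derivation:
Op 1: append 3 -> log_len=3
Op 2: F0 acks idx 3 -> match: F0=3 F1=0 F2=0; commitIndex=0
Op 3: F1 acks idx 3 -> match: F0=3 F1=3 F2=0; commitIndex=3
Op 4: F2 acks idx 1 -> match: F0=3 F1=3 F2=1; commitIndex=3
Op 5: F2 acks idx 3 -> match: F0=3 F1=3 F2=3; commitIndex=3
Op 6: F2 acks idx 1 -> match: F0=3 F1=3 F2=3; commitIndex=3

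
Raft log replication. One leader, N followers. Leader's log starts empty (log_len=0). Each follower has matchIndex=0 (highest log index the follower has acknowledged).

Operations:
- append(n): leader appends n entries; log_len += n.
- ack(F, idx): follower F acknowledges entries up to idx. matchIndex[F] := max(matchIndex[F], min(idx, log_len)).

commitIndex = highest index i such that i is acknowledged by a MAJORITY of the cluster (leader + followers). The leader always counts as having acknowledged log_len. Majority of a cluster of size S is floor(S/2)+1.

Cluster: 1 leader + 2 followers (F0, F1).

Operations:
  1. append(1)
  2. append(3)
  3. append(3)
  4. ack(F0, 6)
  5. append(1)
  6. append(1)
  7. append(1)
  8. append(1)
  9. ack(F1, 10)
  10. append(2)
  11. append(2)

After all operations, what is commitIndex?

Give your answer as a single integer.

Answer: 10

Derivation:
Op 1: append 1 -> log_len=1
Op 2: append 3 -> log_len=4
Op 3: append 3 -> log_len=7
Op 4: F0 acks idx 6 -> match: F0=6 F1=0; commitIndex=6
Op 5: append 1 -> log_len=8
Op 6: append 1 -> log_len=9
Op 7: append 1 -> log_len=10
Op 8: append 1 -> log_len=11
Op 9: F1 acks idx 10 -> match: F0=6 F1=10; commitIndex=10
Op 10: append 2 -> log_len=13
Op 11: append 2 -> log_len=15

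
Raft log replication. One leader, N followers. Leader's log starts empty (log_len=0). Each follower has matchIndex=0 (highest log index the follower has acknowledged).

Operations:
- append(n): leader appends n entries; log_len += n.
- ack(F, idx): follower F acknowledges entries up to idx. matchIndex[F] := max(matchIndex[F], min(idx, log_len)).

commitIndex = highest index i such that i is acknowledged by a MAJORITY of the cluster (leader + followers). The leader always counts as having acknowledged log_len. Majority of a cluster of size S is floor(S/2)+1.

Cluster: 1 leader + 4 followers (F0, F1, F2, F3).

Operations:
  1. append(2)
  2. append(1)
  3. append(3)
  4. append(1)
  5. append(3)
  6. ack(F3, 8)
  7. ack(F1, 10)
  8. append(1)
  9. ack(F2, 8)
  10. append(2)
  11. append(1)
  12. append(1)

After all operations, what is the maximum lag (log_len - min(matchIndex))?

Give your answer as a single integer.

Answer: 15

Derivation:
Op 1: append 2 -> log_len=2
Op 2: append 1 -> log_len=3
Op 3: append 3 -> log_len=6
Op 4: append 1 -> log_len=7
Op 5: append 3 -> log_len=10
Op 6: F3 acks idx 8 -> match: F0=0 F1=0 F2=0 F3=8; commitIndex=0
Op 7: F1 acks idx 10 -> match: F0=0 F1=10 F2=0 F3=8; commitIndex=8
Op 8: append 1 -> log_len=11
Op 9: F2 acks idx 8 -> match: F0=0 F1=10 F2=8 F3=8; commitIndex=8
Op 10: append 2 -> log_len=13
Op 11: append 1 -> log_len=14
Op 12: append 1 -> log_len=15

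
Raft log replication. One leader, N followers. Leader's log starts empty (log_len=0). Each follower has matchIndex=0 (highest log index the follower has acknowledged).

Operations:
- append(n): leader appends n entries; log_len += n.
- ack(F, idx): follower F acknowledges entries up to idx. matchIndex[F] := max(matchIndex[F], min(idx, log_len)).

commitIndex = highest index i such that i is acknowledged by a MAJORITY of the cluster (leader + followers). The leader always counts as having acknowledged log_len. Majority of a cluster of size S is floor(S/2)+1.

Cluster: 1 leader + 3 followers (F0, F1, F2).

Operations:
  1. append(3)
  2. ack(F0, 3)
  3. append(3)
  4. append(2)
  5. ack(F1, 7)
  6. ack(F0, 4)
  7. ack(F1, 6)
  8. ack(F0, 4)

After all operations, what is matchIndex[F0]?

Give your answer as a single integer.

Answer: 4

Derivation:
Op 1: append 3 -> log_len=3
Op 2: F0 acks idx 3 -> match: F0=3 F1=0 F2=0; commitIndex=0
Op 3: append 3 -> log_len=6
Op 4: append 2 -> log_len=8
Op 5: F1 acks idx 7 -> match: F0=3 F1=7 F2=0; commitIndex=3
Op 6: F0 acks idx 4 -> match: F0=4 F1=7 F2=0; commitIndex=4
Op 7: F1 acks idx 6 -> match: F0=4 F1=7 F2=0; commitIndex=4
Op 8: F0 acks idx 4 -> match: F0=4 F1=7 F2=0; commitIndex=4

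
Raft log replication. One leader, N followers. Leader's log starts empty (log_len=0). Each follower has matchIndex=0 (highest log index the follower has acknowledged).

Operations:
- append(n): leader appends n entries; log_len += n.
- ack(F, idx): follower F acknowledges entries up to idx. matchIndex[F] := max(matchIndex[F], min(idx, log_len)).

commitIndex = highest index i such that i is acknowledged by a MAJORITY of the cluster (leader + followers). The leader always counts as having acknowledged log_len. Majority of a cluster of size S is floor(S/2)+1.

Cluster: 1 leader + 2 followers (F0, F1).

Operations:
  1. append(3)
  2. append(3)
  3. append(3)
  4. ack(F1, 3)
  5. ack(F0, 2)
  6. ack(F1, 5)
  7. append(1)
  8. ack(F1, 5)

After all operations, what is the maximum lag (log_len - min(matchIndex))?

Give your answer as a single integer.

Answer: 8

Derivation:
Op 1: append 3 -> log_len=3
Op 2: append 3 -> log_len=6
Op 3: append 3 -> log_len=9
Op 4: F1 acks idx 3 -> match: F0=0 F1=3; commitIndex=3
Op 5: F0 acks idx 2 -> match: F0=2 F1=3; commitIndex=3
Op 6: F1 acks idx 5 -> match: F0=2 F1=5; commitIndex=5
Op 7: append 1 -> log_len=10
Op 8: F1 acks idx 5 -> match: F0=2 F1=5; commitIndex=5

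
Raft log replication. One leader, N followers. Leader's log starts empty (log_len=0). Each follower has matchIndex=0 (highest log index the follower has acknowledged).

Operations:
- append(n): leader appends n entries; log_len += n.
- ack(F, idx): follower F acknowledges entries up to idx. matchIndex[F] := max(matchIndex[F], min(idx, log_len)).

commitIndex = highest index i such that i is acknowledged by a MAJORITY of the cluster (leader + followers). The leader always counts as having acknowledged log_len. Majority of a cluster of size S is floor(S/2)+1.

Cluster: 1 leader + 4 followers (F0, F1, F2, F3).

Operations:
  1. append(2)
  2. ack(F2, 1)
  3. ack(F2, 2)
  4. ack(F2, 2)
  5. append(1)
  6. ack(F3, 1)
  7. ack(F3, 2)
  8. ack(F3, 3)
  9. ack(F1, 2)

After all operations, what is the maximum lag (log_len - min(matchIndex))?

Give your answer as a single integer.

Op 1: append 2 -> log_len=2
Op 2: F2 acks idx 1 -> match: F0=0 F1=0 F2=1 F3=0; commitIndex=0
Op 3: F2 acks idx 2 -> match: F0=0 F1=0 F2=2 F3=0; commitIndex=0
Op 4: F2 acks idx 2 -> match: F0=0 F1=0 F2=2 F3=0; commitIndex=0
Op 5: append 1 -> log_len=3
Op 6: F3 acks idx 1 -> match: F0=0 F1=0 F2=2 F3=1; commitIndex=1
Op 7: F3 acks idx 2 -> match: F0=0 F1=0 F2=2 F3=2; commitIndex=2
Op 8: F3 acks idx 3 -> match: F0=0 F1=0 F2=2 F3=3; commitIndex=2
Op 9: F1 acks idx 2 -> match: F0=0 F1=2 F2=2 F3=3; commitIndex=2

Answer: 3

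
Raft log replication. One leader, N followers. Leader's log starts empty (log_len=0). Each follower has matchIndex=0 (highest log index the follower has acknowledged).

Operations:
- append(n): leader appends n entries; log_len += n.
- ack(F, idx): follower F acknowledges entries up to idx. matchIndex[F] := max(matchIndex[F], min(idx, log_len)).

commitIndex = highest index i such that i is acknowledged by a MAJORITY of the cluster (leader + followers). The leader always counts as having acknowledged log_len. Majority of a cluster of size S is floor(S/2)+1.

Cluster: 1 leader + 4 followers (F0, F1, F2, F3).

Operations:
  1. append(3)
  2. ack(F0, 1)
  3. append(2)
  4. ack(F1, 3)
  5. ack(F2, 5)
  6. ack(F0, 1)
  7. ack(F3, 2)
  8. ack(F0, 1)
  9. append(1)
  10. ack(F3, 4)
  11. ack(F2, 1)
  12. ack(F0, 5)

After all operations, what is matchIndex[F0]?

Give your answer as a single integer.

Op 1: append 3 -> log_len=3
Op 2: F0 acks idx 1 -> match: F0=1 F1=0 F2=0 F3=0; commitIndex=0
Op 3: append 2 -> log_len=5
Op 4: F1 acks idx 3 -> match: F0=1 F1=3 F2=0 F3=0; commitIndex=1
Op 5: F2 acks idx 5 -> match: F0=1 F1=3 F2=5 F3=0; commitIndex=3
Op 6: F0 acks idx 1 -> match: F0=1 F1=3 F2=5 F3=0; commitIndex=3
Op 7: F3 acks idx 2 -> match: F0=1 F1=3 F2=5 F3=2; commitIndex=3
Op 8: F0 acks idx 1 -> match: F0=1 F1=3 F2=5 F3=2; commitIndex=3
Op 9: append 1 -> log_len=6
Op 10: F3 acks idx 4 -> match: F0=1 F1=3 F2=5 F3=4; commitIndex=4
Op 11: F2 acks idx 1 -> match: F0=1 F1=3 F2=5 F3=4; commitIndex=4
Op 12: F0 acks idx 5 -> match: F0=5 F1=3 F2=5 F3=4; commitIndex=5

Answer: 5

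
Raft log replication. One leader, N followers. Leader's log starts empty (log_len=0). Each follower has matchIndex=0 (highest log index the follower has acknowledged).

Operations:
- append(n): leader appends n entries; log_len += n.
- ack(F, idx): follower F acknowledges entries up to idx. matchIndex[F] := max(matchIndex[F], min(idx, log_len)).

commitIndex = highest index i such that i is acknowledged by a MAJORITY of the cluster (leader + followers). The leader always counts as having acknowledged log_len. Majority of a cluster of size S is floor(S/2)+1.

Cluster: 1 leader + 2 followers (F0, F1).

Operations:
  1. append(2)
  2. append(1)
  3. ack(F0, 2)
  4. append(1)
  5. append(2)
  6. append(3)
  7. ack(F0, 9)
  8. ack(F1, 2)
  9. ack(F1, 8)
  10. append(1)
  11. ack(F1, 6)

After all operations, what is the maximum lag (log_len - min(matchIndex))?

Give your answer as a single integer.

Op 1: append 2 -> log_len=2
Op 2: append 1 -> log_len=3
Op 3: F0 acks idx 2 -> match: F0=2 F1=0; commitIndex=2
Op 4: append 1 -> log_len=4
Op 5: append 2 -> log_len=6
Op 6: append 3 -> log_len=9
Op 7: F0 acks idx 9 -> match: F0=9 F1=0; commitIndex=9
Op 8: F1 acks idx 2 -> match: F0=9 F1=2; commitIndex=9
Op 9: F1 acks idx 8 -> match: F0=9 F1=8; commitIndex=9
Op 10: append 1 -> log_len=10
Op 11: F1 acks idx 6 -> match: F0=9 F1=8; commitIndex=9

Answer: 2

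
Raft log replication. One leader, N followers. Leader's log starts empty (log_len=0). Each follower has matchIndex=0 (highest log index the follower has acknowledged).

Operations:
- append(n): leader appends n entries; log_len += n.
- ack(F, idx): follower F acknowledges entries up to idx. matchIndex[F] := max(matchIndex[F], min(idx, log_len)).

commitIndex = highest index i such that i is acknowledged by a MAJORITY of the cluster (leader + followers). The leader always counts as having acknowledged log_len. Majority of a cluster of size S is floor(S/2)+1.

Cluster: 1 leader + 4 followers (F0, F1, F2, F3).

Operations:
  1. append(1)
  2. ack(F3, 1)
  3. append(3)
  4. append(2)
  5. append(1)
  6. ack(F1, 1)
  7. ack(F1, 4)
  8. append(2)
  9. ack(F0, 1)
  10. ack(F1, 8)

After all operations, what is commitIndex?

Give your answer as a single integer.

Answer: 1

Derivation:
Op 1: append 1 -> log_len=1
Op 2: F3 acks idx 1 -> match: F0=0 F1=0 F2=0 F3=1; commitIndex=0
Op 3: append 3 -> log_len=4
Op 4: append 2 -> log_len=6
Op 5: append 1 -> log_len=7
Op 6: F1 acks idx 1 -> match: F0=0 F1=1 F2=0 F3=1; commitIndex=1
Op 7: F1 acks idx 4 -> match: F0=0 F1=4 F2=0 F3=1; commitIndex=1
Op 8: append 2 -> log_len=9
Op 9: F0 acks idx 1 -> match: F0=1 F1=4 F2=0 F3=1; commitIndex=1
Op 10: F1 acks idx 8 -> match: F0=1 F1=8 F2=0 F3=1; commitIndex=1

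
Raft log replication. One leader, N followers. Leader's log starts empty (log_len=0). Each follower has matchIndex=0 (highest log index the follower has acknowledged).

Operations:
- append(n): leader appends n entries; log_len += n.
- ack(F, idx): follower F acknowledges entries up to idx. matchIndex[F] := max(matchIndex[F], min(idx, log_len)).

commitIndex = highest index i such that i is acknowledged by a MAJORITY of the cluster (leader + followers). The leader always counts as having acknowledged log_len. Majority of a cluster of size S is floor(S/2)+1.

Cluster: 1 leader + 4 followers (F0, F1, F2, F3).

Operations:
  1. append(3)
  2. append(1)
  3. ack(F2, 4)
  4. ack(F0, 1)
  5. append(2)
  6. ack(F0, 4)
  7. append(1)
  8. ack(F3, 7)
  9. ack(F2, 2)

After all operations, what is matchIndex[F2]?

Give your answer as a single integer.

Op 1: append 3 -> log_len=3
Op 2: append 1 -> log_len=4
Op 3: F2 acks idx 4 -> match: F0=0 F1=0 F2=4 F3=0; commitIndex=0
Op 4: F0 acks idx 1 -> match: F0=1 F1=0 F2=4 F3=0; commitIndex=1
Op 5: append 2 -> log_len=6
Op 6: F0 acks idx 4 -> match: F0=4 F1=0 F2=4 F3=0; commitIndex=4
Op 7: append 1 -> log_len=7
Op 8: F3 acks idx 7 -> match: F0=4 F1=0 F2=4 F3=7; commitIndex=4
Op 9: F2 acks idx 2 -> match: F0=4 F1=0 F2=4 F3=7; commitIndex=4

Answer: 4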